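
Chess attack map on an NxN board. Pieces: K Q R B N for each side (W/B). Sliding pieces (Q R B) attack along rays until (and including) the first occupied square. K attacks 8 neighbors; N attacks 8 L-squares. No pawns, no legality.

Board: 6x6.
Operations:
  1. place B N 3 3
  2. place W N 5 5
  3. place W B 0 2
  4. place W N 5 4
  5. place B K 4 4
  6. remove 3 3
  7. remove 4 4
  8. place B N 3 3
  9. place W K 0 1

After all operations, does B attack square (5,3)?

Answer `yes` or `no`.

Answer: no

Derivation:
Op 1: place BN@(3,3)
Op 2: place WN@(5,5)
Op 3: place WB@(0,2)
Op 4: place WN@(5,4)
Op 5: place BK@(4,4)
Op 6: remove (3,3)
Op 7: remove (4,4)
Op 8: place BN@(3,3)
Op 9: place WK@(0,1)
Per-piece attacks for B:
  BN@(3,3): attacks (4,5) (5,4) (2,5) (1,4) (4,1) (5,2) (2,1) (1,2)
B attacks (5,3): no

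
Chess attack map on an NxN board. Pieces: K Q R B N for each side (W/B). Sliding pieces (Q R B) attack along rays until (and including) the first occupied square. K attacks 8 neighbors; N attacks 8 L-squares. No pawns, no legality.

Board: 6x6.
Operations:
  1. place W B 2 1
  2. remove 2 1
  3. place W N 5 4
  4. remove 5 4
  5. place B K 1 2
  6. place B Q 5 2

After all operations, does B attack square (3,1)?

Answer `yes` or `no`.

Op 1: place WB@(2,1)
Op 2: remove (2,1)
Op 3: place WN@(5,4)
Op 4: remove (5,4)
Op 5: place BK@(1,2)
Op 6: place BQ@(5,2)
Per-piece attacks for B:
  BK@(1,2): attacks (1,3) (1,1) (2,2) (0,2) (2,3) (2,1) (0,3) (0,1)
  BQ@(5,2): attacks (5,3) (5,4) (5,5) (5,1) (5,0) (4,2) (3,2) (2,2) (1,2) (4,3) (3,4) (2,5) (4,1) (3,0) [ray(-1,0) blocked at (1,2)]
B attacks (3,1): no

Answer: no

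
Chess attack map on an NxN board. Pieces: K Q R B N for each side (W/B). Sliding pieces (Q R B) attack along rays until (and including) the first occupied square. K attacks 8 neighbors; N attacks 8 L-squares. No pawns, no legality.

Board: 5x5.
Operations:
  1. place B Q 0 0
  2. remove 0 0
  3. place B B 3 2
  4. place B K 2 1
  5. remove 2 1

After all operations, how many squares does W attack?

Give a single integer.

Answer: 0

Derivation:
Op 1: place BQ@(0,0)
Op 2: remove (0,0)
Op 3: place BB@(3,2)
Op 4: place BK@(2,1)
Op 5: remove (2,1)
Per-piece attacks for W:
Union (0 distinct): (none)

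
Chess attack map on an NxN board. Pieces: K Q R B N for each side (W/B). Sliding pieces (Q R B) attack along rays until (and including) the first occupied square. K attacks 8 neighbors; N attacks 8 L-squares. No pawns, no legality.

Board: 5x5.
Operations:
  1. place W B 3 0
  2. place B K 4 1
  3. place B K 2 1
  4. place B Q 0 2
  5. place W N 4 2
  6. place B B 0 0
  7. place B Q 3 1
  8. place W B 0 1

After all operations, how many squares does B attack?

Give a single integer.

Answer: 20

Derivation:
Op 1: place WB@(3,0)
Op 2: place BK@(4,1)
Op 3: place BK@(2,1)
Op 4: place BQ@(0,2)
Op 5: place WN@(4,2)
Op 6: place BB@(0,0)
Op 7: place BQ@(3,1)
Op 8: place WB@(0,1)
Per-piece attacks for B:
  BB@(0,0): attacks (1,1) (2,2) (3,3) (4,4)
  BQ@(0,2): attacks (0,3) (0,4) (0,1) (1,2) (2,2) (3,2) (4,2) (1,3) (2,4) (1,1) (2,0) [ray(0,-1) blocked at (0,1); ray(1,0) blocked at (4,2)]
  BK@(2,1): attacks (2,2) (2,0) (3,1) (1,1) (3,2) (3,0) (1,2) (1,0)
  BQ@(3,1): attacks (3,2) (3,3) (3,4) (3,0) (4,1) (2,1) (4,2) (4,0) (2,2) (1,3) (0,4) (2,0) [ray(0,-1) blocked at (3,0); ray(1,0) blocked at (4,1); ray(-1,0) blocked at (2,1); ray(1,1) blocked at (4,2)]
  BK@(4,1): attacks (4,2) (4,0) (3,1) (3,2) (3,0)
Union (20 distinct): (0,1) (0,3) (0,4) (1,0) (1,1) (1,2) (1,3) (2,0) (2,1) (2,2) (2,4) (3,0) (3,1) (3,2) (3,3) (3,4) (4,0) (4,1) (4,2) (4,4)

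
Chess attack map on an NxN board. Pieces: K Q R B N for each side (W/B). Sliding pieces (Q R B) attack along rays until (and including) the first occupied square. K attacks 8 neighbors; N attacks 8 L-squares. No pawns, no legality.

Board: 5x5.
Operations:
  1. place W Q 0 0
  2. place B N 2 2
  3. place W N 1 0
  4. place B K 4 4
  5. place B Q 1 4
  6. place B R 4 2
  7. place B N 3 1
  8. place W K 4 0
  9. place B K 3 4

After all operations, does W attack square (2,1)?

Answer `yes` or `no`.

Op 1: place WQ@(0,0)
Op 2: place BN@(2,2)
Op 3: place WN@(1,0)
Op 4: place BK@(4,4)
Op 5: place BQ@(1,4)
Op 6: place BR@(4,2)
Op 7: place BN@(3,1)
Op 8: place WK@(4,0)
Op 9: place BK@(3,4)
Per-piece attacks for W:
  WQ@(0,0): attacks (0,1) (0,2) (0,3) (0,4) (1,0) (1,1) (2,2) [ray(1,0) blocked at (1,0); ray(1,1) blocked at (2,2)]
  WN@(1,0): attacks (2,2) (3,1) (0,2)
  WK@(4,0): attacks (4,1) (3,0) (3,1)
W attacks (2,1): no

Answer: no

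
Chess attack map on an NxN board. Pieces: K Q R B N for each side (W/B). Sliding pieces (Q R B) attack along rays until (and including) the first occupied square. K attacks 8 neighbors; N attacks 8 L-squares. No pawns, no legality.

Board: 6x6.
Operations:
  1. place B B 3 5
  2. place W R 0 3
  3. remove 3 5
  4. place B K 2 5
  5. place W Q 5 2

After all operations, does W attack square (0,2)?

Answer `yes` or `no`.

Op 1: place BB@(3,5)
Op 2: place WR@(0,3)
Op 3: remove (3,5)
Op 4: place BK@(2,5)
Op 5: place WQ@(5,2)
Per-piece attacks for W:
  WR@(0,3): attacks (0,4) (0,5) (0,2) (0,1) (0,0) (1,3) (2,3) (3,3) (4,3) (5,3)
  WQ@(5,2): attacks (5,3) (5,4) (5,5) (5,1) (5,0) (4,2) (3,2) (2,2) (1,2) (0,2) (4,3) (3,4) (2,5) (4,1) (3,0) [ray(-1,1) blocked at (2,5)]
W attacks (0,2): yes

Answer: yes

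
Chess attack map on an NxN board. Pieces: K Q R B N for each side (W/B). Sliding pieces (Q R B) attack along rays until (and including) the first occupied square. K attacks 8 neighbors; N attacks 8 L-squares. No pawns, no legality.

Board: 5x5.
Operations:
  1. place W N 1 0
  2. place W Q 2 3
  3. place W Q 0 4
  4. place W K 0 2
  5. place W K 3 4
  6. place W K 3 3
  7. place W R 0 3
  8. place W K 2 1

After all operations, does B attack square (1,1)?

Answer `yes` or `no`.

Answer: no

Derivation:
Op 1: place WN@(1,0)
Op 2: place WQ@(2,3)
Op 3: place WQ@(0,4)
Op 4: place WK@(0,2)
Op 5: place WK@(3,4)
Op 6: place WK@(3,3)
Op 7: place WR@(0,3)
Op 8: place WK@(2,1)
Per-piece attacks for B:
B attacks (1,1): no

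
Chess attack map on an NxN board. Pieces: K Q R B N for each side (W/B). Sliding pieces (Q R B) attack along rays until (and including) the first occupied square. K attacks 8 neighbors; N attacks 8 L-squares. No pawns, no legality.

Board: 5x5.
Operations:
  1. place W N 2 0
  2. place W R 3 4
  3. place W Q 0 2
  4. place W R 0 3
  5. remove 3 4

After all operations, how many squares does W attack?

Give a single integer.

Op 1: place WN@(2,0)
Op 2: place WR@(3,4)
Op 3: place WQ@(0,2)
Op 4: place WR@(0,3)
Op 5: remove (3,4)
Per-piece attacks for W:
  WQ@(0,2): attacks (0,3) (0,1) (0,0) (1,2) (2,2) (3,2) (4,2) (1,3) (2,4) (1,1) (2,0) [ray(0,1) blocked at (0,3); ray(1,-1) blocked at (2,0)]
  WR@(0,3): attacks (0,4) (0,2) (1,3) (2,3) (3,3) (4,3) [ray(0,-1) blocked at (0,2)]
  WN@(2,0): attacks (3,2) (4,1) (1,2) (0,1)
Union (17 distinct): (0,0) (0,1) (0,2) (0,3) (0,4) (1,1) (1,2) (1,3) (2,0) (2,2) (2,3) (2,4) (3,2) (3,3) (4,1) (4,2) (4,3)

Answer: 17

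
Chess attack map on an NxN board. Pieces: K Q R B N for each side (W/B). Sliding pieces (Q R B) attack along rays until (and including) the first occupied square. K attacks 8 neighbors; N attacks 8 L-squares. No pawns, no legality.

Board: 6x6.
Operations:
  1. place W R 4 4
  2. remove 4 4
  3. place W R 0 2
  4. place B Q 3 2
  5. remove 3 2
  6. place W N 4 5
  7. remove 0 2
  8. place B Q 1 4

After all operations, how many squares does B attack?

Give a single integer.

Answer: 17

Derivation:
Op 1: place WR@(4,4)
Op 2: remove (4,4)
Op 3: place WR@(0,2)
Op 4: place BQ@(3,2)
Op 5: remove (3,2)
Op 6: place WN@(4,5)
Op 7: remove (0,2)
Op 8: place BQ@(1,4)
Per-piece attacks for B:
  BQ@(1,4): attacks (1,5) (1,3) (1,2) (1,1) (1,0) (2,4) (3,4) (4,4) (5,4) (0,4) (2,5) (2,3) (3,2) (4,1) (5,0) (0,5) (0,3)
Union (17 distinct): (0,3) (0,4) (0,5) (1,0) (1,1) (1,2) (1,3) (1,5) (2,3) (2,4) (2,5) (3,2) (3,4) (4,1) (4,4) (5,0) (5,4)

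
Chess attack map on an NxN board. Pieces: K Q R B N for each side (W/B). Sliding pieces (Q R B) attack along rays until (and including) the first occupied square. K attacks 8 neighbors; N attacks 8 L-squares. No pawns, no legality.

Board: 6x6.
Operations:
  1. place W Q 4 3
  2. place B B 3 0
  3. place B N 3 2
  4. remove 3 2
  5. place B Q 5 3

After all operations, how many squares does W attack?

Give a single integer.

Answer: 17

Derivation:
Op 1: place WQ@(4,3)
Op 2: place BB@(3,0)
Op 3: place BN@(3,2)
Op 4: remove (3,2)
Op 5: place BQ@(5,3)
Per-piece attacks for W:
  WQ@(4,3): attacks (4,4) (4,5) (4,2) (4,1) (4,0) (5,3) (3,3) (2,3) (1,3) (0,3) (5,4) (5,2) (3,4) (2,5) (3,2) (2,1) (1,0) [ray(1,0) blocked at (5,3)]
Union (17 distinct): (0,3) (1,0) (1,3) (2,1) (2,3) (2,5) (3,2) (3,3) (3,4) (4,0) (4,1) (4,2) (4,4) (4,5) (5,2) (5,3) (5,4)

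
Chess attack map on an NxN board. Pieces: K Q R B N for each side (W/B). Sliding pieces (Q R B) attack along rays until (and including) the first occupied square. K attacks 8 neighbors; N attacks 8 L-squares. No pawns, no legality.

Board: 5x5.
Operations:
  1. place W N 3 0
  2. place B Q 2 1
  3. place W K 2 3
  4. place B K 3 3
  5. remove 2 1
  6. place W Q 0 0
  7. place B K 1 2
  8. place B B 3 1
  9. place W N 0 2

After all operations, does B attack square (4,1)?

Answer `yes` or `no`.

Op 1: place WN@(3,0)
Op 2: place BQ@(2,1)
Op 3: place WK@(2,3)
Op 4: place BK@(3,3)
Op 5: remove (2,1)
Op 6: place WQ@(0,0)
Op 7: place BK@(1,2)
Op 8: place BB@(3,1)
Op 9: place WN@(0,2)
Per-piece attacks for B:
  BK@(1,2): attacks (1,3) (1,1) (2,2) (0,2) (2,3) (2,1) (0,3) (0,1)
  BB@(3,1): attacks (4,2) (4,0) (2,2) (1,3) (0,4) (2,0)
  BK@(3,3): attacks (3,4) (3,2) (4,3) (2,3) (4,4) (4,2) (2,4) (2,2)
B attacks (4,1): no

Answer: no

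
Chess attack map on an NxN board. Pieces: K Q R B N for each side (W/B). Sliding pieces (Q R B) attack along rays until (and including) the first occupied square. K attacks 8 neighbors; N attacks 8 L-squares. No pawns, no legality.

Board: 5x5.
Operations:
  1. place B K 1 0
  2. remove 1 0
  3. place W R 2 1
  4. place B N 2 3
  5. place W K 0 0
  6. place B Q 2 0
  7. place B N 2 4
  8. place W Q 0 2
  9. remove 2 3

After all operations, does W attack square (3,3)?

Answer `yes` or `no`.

Answer: no

Derivation:
Op 1: place BK@(1,0)
Op 2: remove (1,0)
Op 3: place WR@(2,1)
Op 4: place BN@(2,3)
Op 5: place WK@(0,0)
Op 6: place BQ@(2,0)
Op 7: place BN@(2,4)
Op 8: place WQ@(0,2)
Op 9: remove (2,3)
Per-piece attacks for W:
  WK@(0,0): attacks (0,1) (1,0) (1,1)
  WQ@(0,2): attacks (0,3) (0,4) (0,1) (0,0) (1,2) (2,2) (3,2) (4,2) (1,3) (2,4) (1,1) (2,0) [ray(0,-1) blocked at (0,0); ray(1,1) blocked at (2,4); ray(1,-1) blocked at (2,0)]
  WR@(2,1): attacks (2,2) (2,3) (2,4) (2,0) (3,1) (4,1) (1,1) (0,1) [ray(0,1) blocked at (2,4); ray(0,-1) blocked at (2,0)]
W attacks (3,3): no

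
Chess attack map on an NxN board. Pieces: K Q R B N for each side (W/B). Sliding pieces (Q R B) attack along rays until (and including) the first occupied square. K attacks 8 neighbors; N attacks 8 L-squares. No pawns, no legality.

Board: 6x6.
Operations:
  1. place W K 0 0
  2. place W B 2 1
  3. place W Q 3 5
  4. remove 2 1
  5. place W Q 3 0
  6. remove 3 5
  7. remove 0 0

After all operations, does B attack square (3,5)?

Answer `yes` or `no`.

Op 1: place WK@(0,0)
Op 2: place WB@(2,1)
Op 3: place WQ@(3,5)
Op 4: remove (2,1)
Op 5: place WQ@(3,0)
Op 6: remove (3,5)
Op 7: remove (0,0)
Per-piece attacks for B:
B attacks (3,5): no

Answer: no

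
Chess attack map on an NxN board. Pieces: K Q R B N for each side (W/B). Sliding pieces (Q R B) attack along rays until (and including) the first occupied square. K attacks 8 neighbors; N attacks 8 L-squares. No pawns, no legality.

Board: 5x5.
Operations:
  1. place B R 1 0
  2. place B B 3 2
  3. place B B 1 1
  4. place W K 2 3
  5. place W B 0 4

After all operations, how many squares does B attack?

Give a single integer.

Op 1: place BR@(1,0)
Op 2: place BB@(3,2)
Op 3: place BB@(1,1)
Op 4: place WK@(2,3)
Op 5: place WB@(0,4)
Per-piece attacks for B:
  BR@(1,0): attacks (1,1) (2,0) (3,0) (4,0) (0,0) [ray(0,1) blocked at (1,1)]
  BB@(1,1): attacks (2,2) (3,3) (4,4) (2,0) (0,2) (0,0)
  BB@(3,2): attacks (4,3) (4,1) (2,3) (2,1) (1,0) [ray(-1,1) blocked at (2,3); ray(-1,-1) blocked at (1,0)]
Union (14 distinct): (0,0) (0,2) (1,0) (1,1) (2,0) (2,1) (2,2) (2,3) (3,0) (3,3) (4,0) (4,1) (4,3) (4,4)

Answer: 14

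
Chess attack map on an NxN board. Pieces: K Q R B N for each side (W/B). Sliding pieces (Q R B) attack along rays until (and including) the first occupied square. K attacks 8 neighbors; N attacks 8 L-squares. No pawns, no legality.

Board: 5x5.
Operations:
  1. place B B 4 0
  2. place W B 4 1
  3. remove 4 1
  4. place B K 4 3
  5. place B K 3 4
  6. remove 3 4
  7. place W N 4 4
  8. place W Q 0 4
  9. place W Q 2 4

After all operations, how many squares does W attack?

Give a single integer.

Answer: 19

Derivation:
Op 1: place BB@(4,0)
Op 2: place WB@(4,1)
Op 3: remove (4,1)
Op 4: place BK@(4,3)
Op 5: place BK@(3,4)
Op 6: remove (3,4)
Op 7: place WN@(4,4)
Op 8: place WQ@(0,4)
Op 9: place WQ@(2,4)
Per-piece attacks for W:
  WQ@(0,4): attacks (0,3) (0,2) (0,1) (0,0) (1,4) (2,4) (1,3) (2,2) (3,1) (4,0) [ray(1,0) blocked at (2,4); ray(1,-1) blocked at (4,0)]
  WQ@(2,4): attacks (2,3) (2,2) (2,1) (2,0) (3,4) (4,4) (1,4) (0,4) (3,3) (4,2) (1,3) (0,2) [ray(1,0) blocked at (4,4); ray(-1,0) blocked at (0,4)]
  WN@(4,4): attacks (3,2) (2,3)
Union (19 distinct): (0,0) (0,1) (0,2) (0,3) (0,4) (1,3) (1,4) (2,0) (2,1) (2,2) (2,3) (2,4) (3,1) (3,2) (3,3) (3,4) (4,0) (4,2) (4,4)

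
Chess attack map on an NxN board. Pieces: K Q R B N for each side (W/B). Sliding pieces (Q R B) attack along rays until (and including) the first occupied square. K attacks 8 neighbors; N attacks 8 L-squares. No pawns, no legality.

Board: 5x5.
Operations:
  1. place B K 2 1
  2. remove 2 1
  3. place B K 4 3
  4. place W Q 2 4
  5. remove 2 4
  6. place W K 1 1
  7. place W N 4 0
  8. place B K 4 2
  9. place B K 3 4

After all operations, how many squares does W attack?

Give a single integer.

Answer: 9

Derivation:
Op 1: place BK@(2,1)
Op 2: remove (2,1)
Op 3: place BK@(4,3)
Op 4: place WQ@(2,4)
Op 5: remove (2,4)
Op 6: place WK@(1,1)
Op 7: place WN@(4,0)
Op 8: place BK@(4,2)
Op 9: place BK@(3,4)
Per-piece attacks for W:
  WK@(1,1): attacks (1,2) (1,0) (2,1) (0,1) (2,2) (2,0) (0,2) (0,0)
  WN@(4,0): attacks (3,2) (2,1)
Union (9 distinct): (0,0) (0,1) (0,2) (1,0) (1,2) (2,0) (2,1) (2,2) (3,2)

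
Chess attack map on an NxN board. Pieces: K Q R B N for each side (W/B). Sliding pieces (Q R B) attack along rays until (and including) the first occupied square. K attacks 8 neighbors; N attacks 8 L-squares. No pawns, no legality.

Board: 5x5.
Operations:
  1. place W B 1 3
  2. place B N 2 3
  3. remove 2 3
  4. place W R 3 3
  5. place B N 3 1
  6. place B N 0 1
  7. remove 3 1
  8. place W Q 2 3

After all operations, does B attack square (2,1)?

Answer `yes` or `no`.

Answer: no

Derivation:
Op 1: place WB@(1,3)
Op 2: place BN@(2,3)
Op 3: remove (2,3)
Op 4: place WR@(3,3)
Op 5: place BN@(3,1)
Op 6: place BN@(0,1)
Op 7: remove (3,1)
Op 8: place WQ@(2,3)
Per-piece attacks for B:
  BN@(0,1): attacks (1,3) (2,2) (2,0)
B attacks (2,1): no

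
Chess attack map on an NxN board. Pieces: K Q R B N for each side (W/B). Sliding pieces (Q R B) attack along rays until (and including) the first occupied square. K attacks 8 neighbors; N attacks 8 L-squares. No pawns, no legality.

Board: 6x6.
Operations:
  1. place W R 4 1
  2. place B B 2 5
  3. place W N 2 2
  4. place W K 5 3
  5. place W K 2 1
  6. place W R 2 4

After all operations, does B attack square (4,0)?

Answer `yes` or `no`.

Answer: no

Derivation:
Op 1: place WR@(4,1)
Op 2: place BB@(2,5)
Op 3: place WN@(2,2)
Op 4: place WK@(5,3)
Op 5: place WK@(2,1)
Op 6: place WR@(2,4)
Per-piece attacks for B:
  BB@(2,5): attacks (3,4) (4,3) (5,2) (1,4) (0,3)
B attacks (4,0): no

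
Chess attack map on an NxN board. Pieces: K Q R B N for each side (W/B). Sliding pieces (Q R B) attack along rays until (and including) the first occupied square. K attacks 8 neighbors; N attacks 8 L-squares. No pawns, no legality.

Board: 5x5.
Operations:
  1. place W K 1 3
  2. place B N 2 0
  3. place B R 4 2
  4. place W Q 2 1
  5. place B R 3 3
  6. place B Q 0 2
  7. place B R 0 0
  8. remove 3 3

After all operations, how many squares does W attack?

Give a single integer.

Op 1: place WK@(1,3)
Op 2: place BN@(2,0)
Op 3: place BR@(4,2)
Op 4: place WQ@(2,1)
Op 5: place BR@(3,3)
Op 6: place BQ@(0,2)
Op 7: place BR@(0,0)
Op 8: remove (3,3)
Per-piece attacks for W:
  WK@(1,3): attacks (1,4) (1,2) (2,3) (0,3) (2,4) (2,2) (0,4) (0,2)
  WQ@(2,1): attacks (2,2) (2,3) (2,4) (2,0) (3,1) (4,1) (1,1) (0,1) (3,2) (4,3) (3,0) (1,2) (0,3) (1,0) [ray(0,-1) blocked at (2,0)]
Union (17 distinct): (0,1) (0,2) (0,3) (0,4) (1,0) (1,1) (1,2) (1,4) (2,0) (2,2) (2,3) (2,4) (3,0) (3,1) (3,2) (4,1) (4,3)

Answer: 17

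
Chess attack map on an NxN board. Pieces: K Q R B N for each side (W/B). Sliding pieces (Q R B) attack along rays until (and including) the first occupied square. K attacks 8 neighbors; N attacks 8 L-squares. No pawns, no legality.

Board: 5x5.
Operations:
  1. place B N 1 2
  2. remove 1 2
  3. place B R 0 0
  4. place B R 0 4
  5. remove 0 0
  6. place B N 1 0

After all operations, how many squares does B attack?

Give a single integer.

Op 1: place BN@(1,2)
Op 2: remove (1,2)
Op 3: place BR@(0,0)
Op 4: place BR@(0,4)
Op 5: remove (0,0)
Op 6: place BN@(1,0)
Per-piece attacks for B:
  BR@(0,4): attacks (0,3) (0,2) (0,1) (0,0) (1,4) (2,4) (3,4) (4,4)
  BN@(1,0): attacks (2,2) (3,1) (0,2)
Union (10 distinct): (0,0) (0,1) (0,2) (0,3) (1,4) (2,2) (2,4) (3,1) (3,4) (4,4)

Answer: 10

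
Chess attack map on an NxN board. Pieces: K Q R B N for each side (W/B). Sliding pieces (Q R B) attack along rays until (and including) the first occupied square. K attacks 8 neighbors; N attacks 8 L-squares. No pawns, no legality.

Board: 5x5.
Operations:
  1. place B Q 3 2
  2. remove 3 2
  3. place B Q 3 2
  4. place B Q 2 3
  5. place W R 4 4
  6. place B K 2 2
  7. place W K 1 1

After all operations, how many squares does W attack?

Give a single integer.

Answer: 16

Derivation:
Op 1: place BQ@(3,2)
Op 2: remove (3,2)
Op 3: place BQ@(3,2)
Op 4: place BQ@(2,3)
Op 5: place WR@(4,4)
Op 6: place BK@(2,2)
Op 7: place WK@(1,1)
Per-piece attacks for W:
  WK@(1,1): attacks (1,2) (1,0) (2,1) (0,1) (2,2) (2,0) (0,2) (0,0)
  WR@(4,4): attacks (4,3) (4,2) (4,1) (4,0) (3,4) (2,4) (1,4) (0,4)
Union (16 distinct): (0,0) (0,1) (0,2) (0,4) (1,0) (1,2) (1,4) (2,0) (2,1) (2,2) (2,4) (3,4) (4,0) (4,1) (4,2) (4,3)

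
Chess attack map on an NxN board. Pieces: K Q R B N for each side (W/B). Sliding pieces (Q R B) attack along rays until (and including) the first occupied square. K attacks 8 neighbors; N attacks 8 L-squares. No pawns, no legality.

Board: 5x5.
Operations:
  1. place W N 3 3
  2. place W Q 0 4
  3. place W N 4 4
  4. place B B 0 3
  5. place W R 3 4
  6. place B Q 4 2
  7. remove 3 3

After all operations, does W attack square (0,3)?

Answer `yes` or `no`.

Answer: yes

Derivation:
Op 1: place WN@(3,3)
Op 2: place WQ@(0,4)
Op 3: place WN@(4,4)
Op 4: place BB@(0,3)
Op 5: place WR@(3,4)
Op 6: place BQ@(4,2)
Op 7: remove (3,3)
Per-piece attacks for W:
  WQ@(0,4): attacks (0,3) (1,4) (2,4) (3,4) (1,3) (2,2) (3,1) (4,0) [ray(0,-1) blocked at (0,3); ray(1,0) blocked at (3,4)]
  WR@(3,4): attacks (3,3) (3,2) (3,1) (3,0) (4,4) (2,4) (1,4) (0,4) [ray(1,0) blocked at (4,4); ray(-1,0) blocked at (0,4)]
  WN@(4,4): attacks (3,2) (2,3)
W attacks (0,3): yes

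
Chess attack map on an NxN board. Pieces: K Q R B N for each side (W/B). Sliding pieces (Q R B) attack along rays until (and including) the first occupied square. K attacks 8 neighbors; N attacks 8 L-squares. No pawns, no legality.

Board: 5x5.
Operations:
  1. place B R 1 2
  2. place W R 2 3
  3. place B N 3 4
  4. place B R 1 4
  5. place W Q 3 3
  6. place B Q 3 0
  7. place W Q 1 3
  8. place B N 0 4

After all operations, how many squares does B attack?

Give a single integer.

Op 1: place BR@(1,2)
Op 2: place WR@(2,3)
Op 3: place BN@(3,4)
Op 4: place BR@(1,4)
Op 5: place WQ@(3,3)
Op 6: place BQ@(3,0)
Op 7: place WQ@(1,3)
Op 8: place BN@(0,4)
Per-piece attacks for B:
  BN@(0,4): attacks (1,2) (2,3)
  BR@(1,2): attacks (1,3) (1,1) (1,0) (2,2) (3,2) (4,2) (0,2) [ray(0,1) blocked at (1,3)]
  BR@(1,4): attacks (1,3) (2,4) (3,4) (0,4) [ray(0,-1) blocked at (1,3); ray(1,0) blocked at (3,4); ray(-1,0) blocked at (0,4)]
  BQ@(3,0): attacks (3,1) (3,2) (3,3) (4,0) (2,0) (1,0) (0,0) (4,1) (2,1) (1,2) [ray(0,1) blocked at (3,3); ray(-1,1) blocked at (1,2)]
  BN@(3,4): attacks (4,2) (2,2) (1,3)
Union (19 distinct): (0,0) (0,2) (0,4) (1,0) (1,1) (1,2) (1,3) (2,0) (2,1) (2,2) (2,3) (2,4) (3,1) (3,2) (3,3) (3,4) (4,0) (4,1) (4,2)

Answer: 19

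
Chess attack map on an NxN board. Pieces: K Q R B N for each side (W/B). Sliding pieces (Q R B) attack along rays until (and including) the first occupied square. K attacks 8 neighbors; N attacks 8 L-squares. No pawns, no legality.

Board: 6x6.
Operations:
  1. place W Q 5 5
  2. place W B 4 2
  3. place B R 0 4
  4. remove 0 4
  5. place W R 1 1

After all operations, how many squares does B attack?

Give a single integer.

Op 1: place WQ@(5,5)
Op 2: place WB@(4,2)
Op 3: place BR@(0,4)
Op 4: remove (0,4)
Op 5: place WR@(1,1)
Per-piece attacks for B:
Union (0 distinct): (none)

Answer: 0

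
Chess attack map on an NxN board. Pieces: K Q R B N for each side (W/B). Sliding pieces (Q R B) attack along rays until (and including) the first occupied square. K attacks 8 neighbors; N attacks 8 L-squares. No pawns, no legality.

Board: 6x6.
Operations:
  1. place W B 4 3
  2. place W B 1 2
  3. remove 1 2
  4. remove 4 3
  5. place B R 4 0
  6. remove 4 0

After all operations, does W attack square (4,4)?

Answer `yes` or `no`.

Answer: no

Derivation:
Op 1: place WB@(4,3)
Op 2: place WB@(1,2)
Op 3: remove (1,2)
Op 4: remove (4,3)
Op 5: place BR@(4,0)
Op 6: remove (4,0)
Per-piece attacks for W:
W attacks (4,4): no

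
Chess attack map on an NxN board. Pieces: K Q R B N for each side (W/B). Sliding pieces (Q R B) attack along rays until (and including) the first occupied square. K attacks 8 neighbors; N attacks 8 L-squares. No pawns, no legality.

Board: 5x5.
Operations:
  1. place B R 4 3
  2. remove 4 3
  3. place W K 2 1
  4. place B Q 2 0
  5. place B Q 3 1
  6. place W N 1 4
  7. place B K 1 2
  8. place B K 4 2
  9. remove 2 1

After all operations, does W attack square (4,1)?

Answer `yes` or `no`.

Op 1: place BR@(4,3)
Op 2: remove (4,3)
Op 3: place WK@(2,1)
Op 4: place BQ@(2,0)
Op 5: place BQ@(3,1)
Op 6: place WN@(1,4)
Op 7: place BK@(1,2)
Op 8: place BK@(4,2)
Op 9: remove (2,1)
Per-piece attacks for W:
  WN@(1,4): attacks (2,2) (3,3) (0,2)
W attacks (4,1): no

Answer: no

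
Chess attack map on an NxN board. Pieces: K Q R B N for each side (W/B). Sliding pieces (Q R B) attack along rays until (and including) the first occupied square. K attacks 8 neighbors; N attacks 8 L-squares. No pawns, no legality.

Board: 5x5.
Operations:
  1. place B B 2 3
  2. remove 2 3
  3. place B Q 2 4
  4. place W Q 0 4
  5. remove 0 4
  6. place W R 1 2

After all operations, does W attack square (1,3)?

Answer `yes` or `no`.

Answer: yes

Derivation:
Op 1: place BB@(2,3)
Op 2: remove (2,3)
Op 3: place BQ@(2,4)
Op 4: place WQ@(0,4)
Op 5: remove (0,4)
Op 6: place WR@(1,2)
Per-piece attacks for W:
  WR@(1,2): attacks (1,3) (1,4) (1,1) (1,0) (2,2) (3,2) (4,2) (0,2)
W attacks (1,3): yes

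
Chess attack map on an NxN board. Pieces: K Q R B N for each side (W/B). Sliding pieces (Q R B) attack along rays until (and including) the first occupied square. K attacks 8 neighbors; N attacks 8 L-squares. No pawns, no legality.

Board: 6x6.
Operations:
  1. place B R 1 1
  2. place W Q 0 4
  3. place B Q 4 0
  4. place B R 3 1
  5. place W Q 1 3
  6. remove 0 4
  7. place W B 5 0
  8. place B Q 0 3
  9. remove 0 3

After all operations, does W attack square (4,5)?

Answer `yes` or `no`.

Answer: no

Derivation:
Op 1: place BR@(1,1)
Op 2: place WQ@(0,4)
Op 3: place BQ@(4,0)
Op 4: place BR@(3,1)
Op 5: place WQ@(1,3)
Op 6: remove (0,4)
Op 7: place WB@(5,0)
Op 8: place BQ@(0,3)
Op 9: remove (0,3)
Per-piece attacks for W:
  WQ@(1,3): attacks (1,4) (1,5) (1,2) (1,1) (2,3) (3,3) (4,3) (5,3) (0,3) (2,4) (3,5) (2,2) (3,1) (0,4) (0,2) [ray(0,-1) blocked at (1,1); ray(1,-1) blocked at (3,1)]
  WB@(5,0): attacks (4,1) (3,2) (2,3) (1,4) (0,5)
W attacks (4,5): no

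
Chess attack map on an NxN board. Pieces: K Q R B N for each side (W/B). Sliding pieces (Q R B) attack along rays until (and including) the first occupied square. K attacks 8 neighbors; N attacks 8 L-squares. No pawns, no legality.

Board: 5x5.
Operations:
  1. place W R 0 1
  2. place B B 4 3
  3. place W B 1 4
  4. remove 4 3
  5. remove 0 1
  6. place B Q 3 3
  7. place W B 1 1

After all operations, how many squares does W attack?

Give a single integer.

Op 1: place WR@(0,1)
Op 2: place BB@(4,3)
Op 3: place WB@(1,4)
Op 4: remove (4,3)
Op 5: remove (0,1)
Op 6: place BQ@(3,3)
Op 7: place WB@(1,1)
Per-piece attacks for W:
  WB@(1,1): attacks (2,2) (3,3) (2,0) (0,2) (0,0) [ray(1,1) blocked at (3,3)]
  WB@(1,4): attacks (2,3) (3,2) (4,1) (0,3)
Union (9 distinct): (0,0) (0,2) (0,3) (2,0) (2,2) (2,3) (3,2) (3,3) (4,1)

Answer: 9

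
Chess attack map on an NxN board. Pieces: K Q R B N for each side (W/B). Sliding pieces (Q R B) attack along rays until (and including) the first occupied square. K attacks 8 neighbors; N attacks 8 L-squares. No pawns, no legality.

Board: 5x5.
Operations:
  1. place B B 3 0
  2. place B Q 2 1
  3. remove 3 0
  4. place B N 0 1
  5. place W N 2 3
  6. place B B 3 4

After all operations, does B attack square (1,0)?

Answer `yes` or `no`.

Op 1: place BB@(3,0)
Op 2: place BQ@(2,1)
Op 3: remove (3,0)
Op 4: place BN@(0,1)
Op 5: place WN@(2,3)
Op 6: place BB@(3,4)
Per-piece attacks for B:
  BN@(0,1): attacks (1,3) (2,2) (2,0)
  BQ@(2,1): attacks (2,2) (2,3) (2,0) (3,1) (4,1) (1,1) (0,1) (3,2) (4,3) (3,0) (1,2) (0,3) (1,0) [ray(0,1) blocked at (2,3); ray(-1,0) blocked at (0,1)]
  BB@(3,4): attacks (4,3) (2,3) [ray(-1,-1) blocked at (2,3)]
B attacks (1,0): yes

Answer: yes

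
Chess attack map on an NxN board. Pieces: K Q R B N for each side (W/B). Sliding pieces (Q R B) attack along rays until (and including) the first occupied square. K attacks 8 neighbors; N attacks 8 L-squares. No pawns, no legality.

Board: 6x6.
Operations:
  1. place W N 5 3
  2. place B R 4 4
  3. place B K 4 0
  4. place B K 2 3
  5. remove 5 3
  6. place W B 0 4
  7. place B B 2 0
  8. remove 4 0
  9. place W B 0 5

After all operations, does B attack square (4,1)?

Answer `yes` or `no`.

Answer: yes

Derivation:
Op 1: place WN@(5,3)
Op 2: place BR@(4,4)
Op 3: place BK@(4,0)
Op 4: place BK@(2,3)
Op 5: remove (5,3)
Op 6: place WB@(0,4)
Op 7: place BB@(2,0)
Op 8: remove (4,0)
Op 9: place WB@(0,5)
Per-piece attacks for B:
  BB@(2,0): attacks (3,1) (4,2) (5,3) (1,1) (0,2)
  BK@(2,3): attacks (2,4) (2,2) (3,3) (1,3) (3,4) (3,2) (1,4) (1,2)
  BR@(4,4): attacks (4,5) (4,3) (4,2) (4,1) (4,0) (5,4) (3,4) (2,4) (1,4) (0,4) [ray(-1,0) blocked at (0,4)]
B attacks (4,1): yes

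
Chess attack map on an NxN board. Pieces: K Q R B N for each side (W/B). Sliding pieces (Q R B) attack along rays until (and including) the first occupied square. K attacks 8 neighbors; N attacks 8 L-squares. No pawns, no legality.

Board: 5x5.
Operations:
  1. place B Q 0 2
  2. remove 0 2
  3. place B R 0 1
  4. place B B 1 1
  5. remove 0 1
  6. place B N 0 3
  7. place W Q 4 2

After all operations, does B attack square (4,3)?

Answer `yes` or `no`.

Op 1: place BQ@(0,2)
Op 2: remove (0,2)
Op 3: place BR@(0,1)
Op 4: place BB@(1,1)
Op 5: remove (0,1)
Op 6: place BN@(0,3)
Op 7: place WQ@(4,2)
Per-piece attacks for B:
  BN@(0,3): attacks (2,4) (1,1) (2,2)
  BB@(1,1): attacks (2,2) (3,3) (4,4) (2,0) (0,2) (0,0)
B attacks (4,3): no

Answer: no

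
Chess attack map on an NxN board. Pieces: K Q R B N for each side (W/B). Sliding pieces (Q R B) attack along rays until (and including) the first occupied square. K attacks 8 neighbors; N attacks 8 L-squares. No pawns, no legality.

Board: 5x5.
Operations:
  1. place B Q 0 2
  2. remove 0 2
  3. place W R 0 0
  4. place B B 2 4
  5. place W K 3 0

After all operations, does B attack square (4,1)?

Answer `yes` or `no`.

Answer: no

Derivation:
Op 1: place BQ@(0,2)
Op 2: remove (0,2)
Op 3: place WR@(0,0)
Op 4: place BB@(2,4)
Op 5: place WK@(3,0)
Per-piece attacks for B:
  BB@(2,4): attacks (3,3) (4,2) (1,3) (0,2)
B attacks (4,1): no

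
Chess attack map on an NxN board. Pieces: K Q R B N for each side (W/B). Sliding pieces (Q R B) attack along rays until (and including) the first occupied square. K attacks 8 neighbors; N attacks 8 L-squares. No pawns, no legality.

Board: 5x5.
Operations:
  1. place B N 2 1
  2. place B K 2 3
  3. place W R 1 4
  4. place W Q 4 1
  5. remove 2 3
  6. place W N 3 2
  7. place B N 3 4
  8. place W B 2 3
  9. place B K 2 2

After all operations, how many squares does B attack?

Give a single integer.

Answer: 13

Derivation:
Op 1: place BN@(2,1)
Op 2: place BK@(2,3)
Op 3: place WR@(1,4)
Op 4: place WQ@(4,1)
Op 5: remove (2,3)
Op 6: place WN@(3,2)
Op 7: place BN@(3,4)
Op 8: place WB@(2,3)
Op 9: place BK@(2,2)
Per-piece attacks for B:
  BN@(2,1): attacks (3,3) (4,2) (1,3) (0,2) (4,0) (0,0)
  BK@(2,2): attacks (2,3) (2,1) (3,2) (1,2) (3,3) (3,1) (1,3) (1,1)
  BN@(3,4): attacks (4,2) (2,2) (1,3)
Union (13 distinct): (0,0) (0,2) (1,1) (1,2) (1,3) (2,1) (2,2) (2,3) (3,1) (3,2) (3,3) (4,0) (4,2)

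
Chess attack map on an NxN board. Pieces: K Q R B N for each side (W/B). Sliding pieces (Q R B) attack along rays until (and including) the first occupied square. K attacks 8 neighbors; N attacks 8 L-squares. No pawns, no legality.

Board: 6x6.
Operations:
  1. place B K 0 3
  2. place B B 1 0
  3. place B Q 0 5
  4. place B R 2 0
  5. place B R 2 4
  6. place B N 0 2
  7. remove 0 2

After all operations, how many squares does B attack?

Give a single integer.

Answer: 27

Derivation:
Op 1: place BK@(0,3)
Op 2: place BB@(1,0)
Op 3: place BQ@(0,5)
Op 4: place BR@(2,0)
Op 5: place BR@(2,4)
Op 6: place BN@(0,2)
Op 7: remove (0,2)
Per-piece attacks for B:
  BK@(0,3): attacks (0,4) (0,2) (1,3) (1,4) (1,2)
  BQ@(0,5): attacks (0,4) (0,3) (1,5) (2,5) (3,5) (4,5) (5,5) (1,4) (2,3) (3,2) (4,1) (5,0) [ray(0,-1) blocked at (0,3)]
  BB@(1,0): attacks (2,1) (3,2) (4,3) (5,4) (0,1)
  BR@(2,0): attacks (2,1) (2,2) (2,3) (2,4) (3,0) (4,0) (5,0) (1,0) [ray(0,1) blocked at (2,4); ray(-1,0) blocked at (1,0)]
  BR@(2,4): attacks (2,5) (2,3) (2,2) (2,1) (2,0) (3,4) (4,4) (5,4) (1,4) (0,4) [ray(0,-1) blocked at (2,0)]
Union (27 distinct): (0,1) (0,2) (0,3) (0,4) (1,0) (1,2) (1,3) (1,4) (1,5) (2,0) (2,1) (2,2) (2,3) (2,4) (2,5) (3,0) (3,2) (3,4) (3,5) (4,0) (4,1) (4,3) (4,4) (4,5) (5,0) (5,4) (5,5)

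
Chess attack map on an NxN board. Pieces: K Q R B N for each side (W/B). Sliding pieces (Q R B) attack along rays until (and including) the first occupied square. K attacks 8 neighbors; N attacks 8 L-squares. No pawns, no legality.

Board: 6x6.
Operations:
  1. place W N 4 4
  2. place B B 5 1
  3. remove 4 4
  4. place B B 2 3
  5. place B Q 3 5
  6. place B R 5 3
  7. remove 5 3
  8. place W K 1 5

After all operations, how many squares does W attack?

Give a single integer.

Op 1: place WN@(4,4)
Op 2: place BB@(5,1)
Op 3: remove (4,4)
Op 4: place BB@(2,3)
Op 5: place BQ@(3,5)
Op 6: place BR@(5,3)
Op 7: remove (5,3)
Op 8: place WK@(1,5)
Per-piece attacks for W:
  WK@(1,5): attacks (1,4) (2,5) (0,5) (2,4) (0,4)
Union (5 distinct): (0,4) (0,5) (1,4) (2,4) (2,5)

Answer: 5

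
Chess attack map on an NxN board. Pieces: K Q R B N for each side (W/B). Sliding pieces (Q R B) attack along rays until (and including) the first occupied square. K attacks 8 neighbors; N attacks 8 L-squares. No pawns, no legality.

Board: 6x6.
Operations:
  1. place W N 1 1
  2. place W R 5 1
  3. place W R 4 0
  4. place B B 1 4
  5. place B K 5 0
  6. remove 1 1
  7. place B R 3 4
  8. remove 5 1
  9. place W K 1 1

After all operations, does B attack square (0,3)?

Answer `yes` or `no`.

Op 1: place WN@(1,1)
Op 2: place WR@(5,1)
Op 3: place WR@(4,0)
Op 4: place BB@(1,4)
Op 5: place BK@(5,0)
Op 6: remove (1,1)
Op 7: place BR@(3,4)
Op 8: remove (5,1)
Op 9: place WK@(1,1)
Per-piece attacks for B:
  BB@(1,4): attacks (2,5) (2,3) (3,2) (4,1) (5,0) (0,5) (0,3) [ray(1,-1) blocked at (5,0)]
  BR@(3,4): attacks (3,5) (3,3) (3,2) (3,1) (3,0) (4,4) (5,4) (2,4) (1,4) [ray(-1,0) blocked at (1,4)]
  BK@(5,0): attacks (5,1) (4,0) (4,1)
B attacks (0,3): yes

Answer: yes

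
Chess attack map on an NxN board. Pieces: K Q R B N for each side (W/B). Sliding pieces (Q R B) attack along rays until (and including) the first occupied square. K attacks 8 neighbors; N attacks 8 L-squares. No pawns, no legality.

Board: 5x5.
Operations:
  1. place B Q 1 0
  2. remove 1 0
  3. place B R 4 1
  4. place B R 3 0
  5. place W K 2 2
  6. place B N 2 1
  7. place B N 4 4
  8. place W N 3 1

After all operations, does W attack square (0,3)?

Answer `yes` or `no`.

Answer: no

Derivation:
Op 1: place BQ@(1,0)
Op 2: remove (1,0)
Op 3: place BR@(4,1)
Op 4: place BR@(3,0)
Op 5: place WK@(2,2)
Op 6: place BN@(2,1)
Op 7: place BN@(4,4)
Op 8: place WN@(3,1)
Per-piece attacks for W:
  WK@(2,2): attacks (2,3) (2,1) (3,2) (1,2) (3,3) (3,1) (1,3) (1,1)
  WN@(3,1): attacks (4,3) (2,3) (1,2) (1,0)
W attacks (0,3): no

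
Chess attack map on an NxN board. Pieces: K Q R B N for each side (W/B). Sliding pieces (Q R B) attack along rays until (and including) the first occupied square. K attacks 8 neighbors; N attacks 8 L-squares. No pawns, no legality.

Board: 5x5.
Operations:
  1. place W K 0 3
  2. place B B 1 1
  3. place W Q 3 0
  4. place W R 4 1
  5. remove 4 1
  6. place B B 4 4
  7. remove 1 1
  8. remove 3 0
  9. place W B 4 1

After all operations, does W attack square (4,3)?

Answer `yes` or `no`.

Answer: no

Derivation:
Op 1: place WK@(0,3)
Op 2: place BB@(1,1)
Op 3: place WQ@(3,0)
Op 4: place WR@(4,1)
Op 5: remove (4,1)
Op 6: place BB@(4,4)
Op 7: remove (1,1)
Op 8: remove (3,0)
Op 9: place WB@(4,1)
Per-piece attacks for W:
  WK@(0,3): attacks (0,4) (0,2) (1,3) (1,4) (1,2)
  WB@(4,1): attacks (3,2) (2,3) (1,4) (3,0)
W attacks (4,3): no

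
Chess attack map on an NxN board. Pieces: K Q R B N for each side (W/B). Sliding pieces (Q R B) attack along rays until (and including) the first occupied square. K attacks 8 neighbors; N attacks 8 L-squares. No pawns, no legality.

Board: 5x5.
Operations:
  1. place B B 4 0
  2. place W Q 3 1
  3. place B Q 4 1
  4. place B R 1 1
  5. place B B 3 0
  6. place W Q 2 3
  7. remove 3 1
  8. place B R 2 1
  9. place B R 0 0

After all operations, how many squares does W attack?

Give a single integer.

Op 1: place BB@(4,0)
Op 2: place WQ@(3,1)
Op 3: place BQ@(4,1)
Op 4: place BR@(1,1)
Op 5: place BB@(3,0)
Op 6: place WQ@(2,3)
Op 7: remove (3,1)
Op 8: place BR@(2,1)
Op 9: place BR@(0,0)
Per-piece attacks for W:
  WQ@(2,3): attacks (2,4) (2,2) (2,1) (3,3) (4,3) (1,3) (0,3) (3,4) (3,2) (4,1) (1,4) (1,2) (0,1) [ray(0,-1) blocked at (2,1); ray(1,-1) blocked at (4,1)]
Union (13 distinct): (0,1) (0,3) (1,2) (1,3) (1,4) (2,1) (2,2) (2,4) (3,2) (3,3) (3,4) (4,1) (4,3)

Answer: 13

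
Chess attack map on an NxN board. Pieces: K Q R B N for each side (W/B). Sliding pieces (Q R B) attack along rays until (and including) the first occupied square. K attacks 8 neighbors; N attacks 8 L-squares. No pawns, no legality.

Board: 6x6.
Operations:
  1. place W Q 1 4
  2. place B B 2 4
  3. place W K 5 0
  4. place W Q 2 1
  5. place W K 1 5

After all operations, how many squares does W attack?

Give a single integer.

Answer: 24

Derivation:
Op 1: place WQ@(1,4)
Op 2: place BB@(2,4)
Op 3: place WK@(5,0)
Op 4: place WQ@(2,1)
Op 5: place WK@(1,5)
Per-piece attacks for W:
  WQ@(1,4): attacks (1,5) (1,3) (1,2) (1,1) (1,0) (2,4) (0,4) (2,5) (2,3) (3,2) (4,1) (5,0) (0,5) (0,3) [ray(0,1) blocked at (1,5); ray(1,0) blocked at (2,4); ray(1,-1) blocked at (5,0)]
  WK@(1,5): attacks (1,4) (2,5) (0,5) (2,4) (0,4)
  WQ@(2,1): attacks (2,2) (2,3) (2,4) (2,0) (3,1) (4,1) (5,1) (1,1) (0,1) (3,2) (4,3) (5,4) (3,0) (1,2) (0,3) (1,0) [ray(0,1) blocked at (2,4)]
  WK@(5,0): attacks (5,1) (4,0) (4,1)
Union (24 distinct): (0,1) (0,3) (0,4) (0,5) (1,0) (1,1) (1,2) (1,3) (1,4) (1,5) (2,0) (2,2) (2,3) (2,4) (2,5) (3,0) (3,1) (3,2) (4,0) (4,1) (4,3) (5,0) (5,1) (5,4)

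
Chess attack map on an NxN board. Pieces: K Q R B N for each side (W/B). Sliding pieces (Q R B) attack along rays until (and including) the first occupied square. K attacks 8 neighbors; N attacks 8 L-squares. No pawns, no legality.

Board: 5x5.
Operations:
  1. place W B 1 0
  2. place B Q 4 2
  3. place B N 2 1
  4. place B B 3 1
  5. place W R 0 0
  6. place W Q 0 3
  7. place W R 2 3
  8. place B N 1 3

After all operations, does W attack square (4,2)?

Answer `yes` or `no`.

Op 1: place WB@(1,0)
Op 2: place BQ@(4,2)
Op 3: place BN@(2,1)
Op 4: place BB@(3,1)
Op 5: place WR@(0,0)
Op 6: place WQ@(0,3)
Op 7: place WR@(2,3)
Op 8: place BN@(1,3)
Per-piece attacks for W:
  WR@(0,0): attacks (0,1) (0,2) (0,3) (1,0) [ray(0,1) blocked at (0,3); ray(1,0) blocked at (1,0)]
  WQ@(0,3): attacks (0,4) (0,2) (0,1) (0,0) (1,3) (1,4) (1,2) (2,1) [ray(0,-1) blocked at (0,0); ray(1,0) blocked at (1,3); ray(1,-1) blocked at (2,1)]
  WB@(1,0): attacks (2,1) (0,1) [ray(1,1) blocked at (2,1)]
  WR@(2,3): attacks (2,4) (2,2) (2,1) (3,3) (4,3) (1,3) [ray(0,-1) blocked at (2,1); ray(-1,0) blocked at (1,3)]
W attacks (4,2): no

Answer: no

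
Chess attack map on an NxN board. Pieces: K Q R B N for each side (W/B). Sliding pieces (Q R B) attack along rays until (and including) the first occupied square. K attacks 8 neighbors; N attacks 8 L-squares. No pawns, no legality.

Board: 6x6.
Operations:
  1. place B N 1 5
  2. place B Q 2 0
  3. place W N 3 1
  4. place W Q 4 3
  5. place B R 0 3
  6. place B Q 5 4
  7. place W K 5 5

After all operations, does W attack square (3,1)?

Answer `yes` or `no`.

Op 1: place BN@(1,5)
Op 2: place BQ@(2,0)
Op 3: place WN@(3,1)
Op 4: place WQ@(4,3)
Op 5: place BR@(0,3)
Op 6: place BQ@(5,4)
Op 7: place WK@(5,5)
Per-piece attacks for W:
  WN@(3,1): attacks (4,3) (5,2) (2,3) (1,2) (5,0) (1,0)
  WQ@(4,3): attacks (4,4) (4,5) (4,2) (4,1) (4,0) (5,3) (3,3) (2,3) (1,3) (0,3) (5,4) (5,2) (3,4) (2,5) (3,2) (2,1) (1,0) [ray(-1,0) blocked at (0,3); ray(1,1) blocked at (5,4)]
  WK@(5,5): attacks (5,4) (4,5) (4,4)
W attacks (3,1): no

Answer: no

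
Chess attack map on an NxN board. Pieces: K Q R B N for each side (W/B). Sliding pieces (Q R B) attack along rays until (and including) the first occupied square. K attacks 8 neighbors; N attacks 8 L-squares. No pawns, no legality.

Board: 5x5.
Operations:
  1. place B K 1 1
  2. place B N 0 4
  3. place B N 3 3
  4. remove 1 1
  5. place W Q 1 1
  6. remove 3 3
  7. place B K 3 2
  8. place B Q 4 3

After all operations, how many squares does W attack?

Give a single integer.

Op 1: place BK@(1,1)
Op 2: place BN@(0,4)
Op 3: place BN@(3,3)
Op 4: remove (1,1)
Op 5: place WQ@(1,1)
Op 6: remove (3,3)
Op 7: place BK@(3,2)
Op 8: place BQ@(4,3)
Per-piece attacks for W:
  WQ@(1,1): attacks (1,2) (1,3) (1,4) (1,0) (2,1) (3,1) (4,1) (0,1) (2,2) (3,3) (4,4) (2,0) (0,2) (0,0)
Union (14 distinct): (0,0) (0,1) (0,2) (1,0) (1,2) (1,3) (1,4) (2,0) (2,1) (2,2) (3,1) (3,3) (4,1) (4,4)

Answer: 14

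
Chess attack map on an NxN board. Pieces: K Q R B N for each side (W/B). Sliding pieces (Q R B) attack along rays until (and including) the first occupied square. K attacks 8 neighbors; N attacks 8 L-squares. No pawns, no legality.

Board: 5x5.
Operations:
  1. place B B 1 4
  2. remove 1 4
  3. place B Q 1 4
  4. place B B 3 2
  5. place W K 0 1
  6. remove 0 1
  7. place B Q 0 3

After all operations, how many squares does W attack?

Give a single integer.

Op 1: place BB@(1,4)
Op 2: remove (1,4)
Op 3: place BQ@(1,4)
Op 4: place BB@(3,2)
Op 5: place WK@(0,1)
Op 6: remove (0,1)
Op 7: place BQ@(0,3)
Per-piece attacks for W:
Union (0 distinct): (none)

Answer: 0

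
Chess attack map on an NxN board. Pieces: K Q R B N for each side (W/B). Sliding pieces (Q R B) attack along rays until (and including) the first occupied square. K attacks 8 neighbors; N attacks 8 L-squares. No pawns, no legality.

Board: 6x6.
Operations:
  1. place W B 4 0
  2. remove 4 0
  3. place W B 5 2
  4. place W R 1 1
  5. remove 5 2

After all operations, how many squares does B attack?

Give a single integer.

Op 1: place WB@(4,0)
Op 2: remove (4,0)
Op 3: place WB@(5,2)
Op 4: place WR@(1,1)
Op 5: remove (5,2)
Per-piece attacks for B:
Union (0 distinct): (none)

Answer: 0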